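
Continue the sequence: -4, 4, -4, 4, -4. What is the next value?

Ratios: 4 / -4 = -1.0
This is a geometric sequence with common ratio r = -1.
Next term = -4 * -1 = 4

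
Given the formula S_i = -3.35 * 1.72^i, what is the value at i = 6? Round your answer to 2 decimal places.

S_6 = -3.35 * 1.72^6 ≈ -3.35 * 25.8923 ≈ -86.74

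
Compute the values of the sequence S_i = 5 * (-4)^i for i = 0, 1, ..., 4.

This is a geometric sequence.
i=0: S_0 = 5 * (-4)^0 = 5
i=1: S_1 = 5 * (-4)^1 = -20
i=2: S_2 = 5 * (-4)^2 = 80
i=3: S_3 = 5 * (-4)^3 = -320
i=4: S_4 = 5 * (-4)^4 = 1280
The first 5 terms are: [5, -20, 80, -320, 1280]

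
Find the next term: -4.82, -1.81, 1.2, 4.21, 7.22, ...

Differences: -1.81 - -4.82 = 3.01
This is an arithmetic sequence with common difference d = 3.01.
Next term = 7.22 + 3.01 = 10.23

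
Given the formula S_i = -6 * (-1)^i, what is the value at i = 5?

S_5 = -6 * (-1)^5 = -6 * -1 = 6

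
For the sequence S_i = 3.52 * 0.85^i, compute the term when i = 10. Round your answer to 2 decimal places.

S_10 = 3.52 * 0.85^10 ≈ 3.52 * 0.1969 ≈ 0.69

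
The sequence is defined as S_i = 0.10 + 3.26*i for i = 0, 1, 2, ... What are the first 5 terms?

This is an arithmetic sequence.
i=0: S_0 = 0.1 + 3.26*0 = 0.1
i=1: S_1 = 0.1 + 3.26*1 = 3.36
i=2: S_2 = 0.1 + 3.26*2 = 6.62
i=3: S_3 = 0.1 + 3.26*3 = 9.88
i=4: S_4 = 0.1 + 3.26*4 = 13.14
The first 5 terms are: [0.1, 3.36, 6.62, 9.88, 13.14]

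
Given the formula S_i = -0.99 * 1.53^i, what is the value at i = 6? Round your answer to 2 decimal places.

S_6 = -0.99 * 1.53^6 ≈ -0.99 * 12.8277 ≈ -12.7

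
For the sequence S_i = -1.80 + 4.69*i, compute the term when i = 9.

S_9 = -1.8 + 4.69*9 = -1.8 + 42.21 = 40.41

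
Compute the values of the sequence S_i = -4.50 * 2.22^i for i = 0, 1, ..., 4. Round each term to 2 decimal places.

This is a geometric sequence.
i=0: S_0 = -4.5 * 2.22^0 = -4.5
i=1: S_1 = -4.5 * 2.22^1 = -9.99
i=2: S_2 = -4.5 * 2.22^2 ≈ -22.18
i=3: S_3 = -4.5 * 2.22^3 ≈ -49.23
i=4: S_4 = -4.5 * 2.22^4 ≈ -109.3
The first 5 terms are: [-4.5, -9.99, -22.18, -49.23, -109.3]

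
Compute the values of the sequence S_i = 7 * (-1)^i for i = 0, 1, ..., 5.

This is a geometric sequence.
i=0: S_0 = 7 * (-1)^0 = 7
i=1: S_1 = 7 * (-1)^1 = -7
i=2: S_2 = 7 * (-1)^2 = 7
i=3: S_3 = 7 * (-1)^3 = -7
i=4: S_4 = 7 * (-1)^4 = 7
i=5: S_5 = 7 * (-1)^5 = -7
The first 6 terms are: [7, -7, 7, -7, 7, -7]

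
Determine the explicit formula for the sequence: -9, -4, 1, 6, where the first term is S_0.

Check differences: -4 - -9 = 5
1 - -4 = 5
Common difference d = 5.
First term a = -9.
Formula: S_i = -9 + 5*i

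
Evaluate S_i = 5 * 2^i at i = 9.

S_9 = 5 * 2^9 = 5 * 512 = 2560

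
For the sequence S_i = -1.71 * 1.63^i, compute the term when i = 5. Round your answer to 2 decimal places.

S_5 = -1.71 * 1.63^5 ≈ -1.71 * 11.5064 ≈ -19.68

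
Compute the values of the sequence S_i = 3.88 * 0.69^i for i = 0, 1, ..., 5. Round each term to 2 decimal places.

This is a geometric sequence.
i=0: S_0 = 3.88 * 0.69^0 = 3.88
i=1: S_1 = 3.88 * 0.69^1 ≈ 2.68
i=2: S_2 = 3.88 * 0.69^2 ≈ 1.85
i=3: S_3 = 3.88 * 0.69^3 ≈ 1.27
i=4: S_4 = 3.88 * 0.69^4 ≈ 0.88
i=5: S_5 = 3.88 * 0.69^5 ≈ 0.61
The first 6 terms are: [3.88, 2.68, 1.85, 1.27, 0.88, 0.61]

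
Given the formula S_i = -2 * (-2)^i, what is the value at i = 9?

S_9 = -2 * (-2)^9 = -2 * -512 = 1024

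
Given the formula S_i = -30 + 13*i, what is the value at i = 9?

S_9 = -30 + 13*9 = -30 + 117 = 87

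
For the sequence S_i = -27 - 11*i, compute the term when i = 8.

S_8 = -27 + -11*8 = -27 + -88 = -115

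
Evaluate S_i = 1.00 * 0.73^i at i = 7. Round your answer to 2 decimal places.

S_7 = 1.0 * 0.73^7 ≈ 1.0 * 0.1105 ≈ 0.11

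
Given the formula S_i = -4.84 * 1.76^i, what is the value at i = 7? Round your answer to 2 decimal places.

S_7 = -4.84 * 1.76^7 ≈ -4.84 * 52.3105 ≈ -253.18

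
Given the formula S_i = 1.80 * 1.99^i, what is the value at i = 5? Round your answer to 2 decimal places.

S_5 = 1.8 * 1.99^5 ≈ 1.8 * 31.208 ≈ 56.17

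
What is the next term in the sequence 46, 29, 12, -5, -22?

Differences: 29 - 46 = -17
This is an arithmetic sequence with common difference d = -17.
Next term = -22 + -17 = -39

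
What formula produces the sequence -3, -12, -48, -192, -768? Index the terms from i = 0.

Check ratios: -12 / -3 = 4.0
Common ratio r = 4.
First term a = -3.
Formula: S_i = -3 * 4^i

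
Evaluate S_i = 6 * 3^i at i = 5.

S_5 = 6 * 3^5 = 6 * 243 = 1458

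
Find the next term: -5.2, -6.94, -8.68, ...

Differences: -6.94 - -5.2 = -1.74
This is an arithmetic sequence with common difference d = -1.74.
Next term = -8.68 + -1.74 = -10.42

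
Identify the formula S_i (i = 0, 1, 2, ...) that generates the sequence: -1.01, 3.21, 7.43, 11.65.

Check differences: 3.21 - -1.01 = 4.22
7.43 - 3.21 = 4.22
Common difference d = 4.22.
First term a = -1.01.
Formula: S_i = -1.01 + 4.22*i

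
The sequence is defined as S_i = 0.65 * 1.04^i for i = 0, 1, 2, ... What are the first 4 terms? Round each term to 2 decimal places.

This is a geometric sequence.
i=0: S_0 = 0.65 * 1.04^0 = 0.65
i=1: S_1 = 0.65 * 1.04^1 ≈ 0.68
i=2: S_2 = 0.65 * 1.04^2 ≈ 0.7
i=3: S_3 = 0.65 * 1.04^3 ≈ 0.73
The first 4 terms are: [0.65, 0.68, 0.7, 0.73]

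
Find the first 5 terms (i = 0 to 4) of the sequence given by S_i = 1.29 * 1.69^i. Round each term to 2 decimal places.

This is a geometric sequence.
i=0: S_0 = 1.29 * 1.69^0 = 1.29
i=1: S_1 = 1.29 * 1.69^1 ≈ 2.18
i=2: S_2 = 1.29 * 1.69^2 ≈ 3.68
i=3: S_3 = 1.29 * 1.69^3 ≈ 6.23
i=4: S_4 = 1.29 * 1.69^4 ≈ 10.52
The first 5 terms are: [1.29, 2.18, 3.68, 6.23, 10.52]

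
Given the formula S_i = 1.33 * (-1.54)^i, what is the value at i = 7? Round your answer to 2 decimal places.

S_7 = 1.33 * (-1.54)^7 ≈ 1.33 * -20.5421 ≈ -27.32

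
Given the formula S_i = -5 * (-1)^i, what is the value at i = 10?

S_10 = -5 * (-1)^10 = -5 * 1 = -5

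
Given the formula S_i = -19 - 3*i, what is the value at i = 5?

S_5 = -19 + -3*5 = -19 + -15 = -34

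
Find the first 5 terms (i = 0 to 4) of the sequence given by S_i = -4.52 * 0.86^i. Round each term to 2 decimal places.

This is a geometric sequence.
i=0: S_0 = -4.52 * 0.86^0 = -4.52
i=1: S_1 = -4.52 * 0.86^1 ≈ -3.89
i=2: S_2 = -4.52 * 0.86^2 ≈ -3.34
i=3: S_3 = -4.52 * 0.86^3 ≈ -2.87
i=4: S_4 = -4.52 * 0.86^4 ≈ -2.47
The first 5 terms are: [-4.52, -3.89, -3.34, -2.87, -2.47]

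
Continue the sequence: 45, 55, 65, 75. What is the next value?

Differences: 55 - 45 = 10
This is an arithmetic sequence with common difference d = 10.
Next term = 75 + 10 = 85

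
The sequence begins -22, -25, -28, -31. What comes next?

Differences: -25 - -22 = -3
This is an arithmetic sequence with common difference d = -3.
Next term = -31 + -3 = -34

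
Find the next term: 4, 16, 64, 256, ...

Ratios: 16 / 4 = 4.0
This is a geometric sequence with common ratio r = 4.
Next term = 256 * 4 = 1024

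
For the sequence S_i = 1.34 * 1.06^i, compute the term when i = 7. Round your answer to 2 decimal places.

S_7 = 1.34 * 1.06^7 ≈ 1.34 * 1.5036 ≈ 2.01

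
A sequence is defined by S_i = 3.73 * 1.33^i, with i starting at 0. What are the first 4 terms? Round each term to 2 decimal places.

This is a geometric sequence.
i=0: S_0 = 3.73 * 1.33^0 = 3.73
i=1: S_1 = 3.73 * 1.33^1 ≈ 4.96
i=2: S_2 = 3.73 * 1.33^2 ≈ 6.6
i=3: S_3 = 3.73 * 1.33^3 ≈ 8.78
The first 4 terms are: [3.73, 4.96, 6.6, 8.78]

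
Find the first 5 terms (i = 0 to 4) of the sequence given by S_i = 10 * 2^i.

This is a geometric sequence.
i=0: S_0 = 10 * 2^0 = 10
i=1: S_1 = 10 * 2^1 = 20
i=2: S_2 = 10 * 2^2 = 40
i=3: S_3 = 10 * 2^3 = 80
i=4: S_4 = 10 * 2^4 = 160
The first 5 terms are: [10, 20, 40, 80, 160]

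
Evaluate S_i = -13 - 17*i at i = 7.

S_7 = -13 + -17*7 = -13 + -119 = -132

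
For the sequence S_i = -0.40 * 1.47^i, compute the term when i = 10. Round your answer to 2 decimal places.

S_10 = -0.4 * 1.47^10 ≈ -0.4 * 47.1165 ≈ -18.85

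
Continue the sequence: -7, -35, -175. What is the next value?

Ratios: -35 / -7 = 5.0
This is a geometric sequence with common ratio r = 5.
Next term = -175 * 5 = -875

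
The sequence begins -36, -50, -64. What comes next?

Differences: -50 - -36 = -14
This is an arithmetic sequence with common difference d = -14.
Next term = -64 + -14 = -78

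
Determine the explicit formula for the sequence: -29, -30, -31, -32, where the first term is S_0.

Check differences: -30 - -29 = -1
-31 - -30 = -1
Common difference d = -1.
First term a = -29.
Formula: S_i = -29 - 1*i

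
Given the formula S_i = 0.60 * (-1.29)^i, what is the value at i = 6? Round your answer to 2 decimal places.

S_6 = 0.6 * (-1.29)^6 ≈ 0.6 * 4.6083 ≈ 2.76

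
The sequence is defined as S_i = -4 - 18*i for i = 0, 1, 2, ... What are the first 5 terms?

This is an arithmetic sequence.
i=0: S_0 = -4 + -18*0 = -4
i=1: S_1 = -4 + -18*1 = -22
i=2: S_2 = -4 + -18*2 = -40
i=3: S_3 = -4 + -18*3 = -58
i=4: S_4 = -4 + -18*4 = -76
The first 5 terms are: [-4, -22, -40, -58, -76]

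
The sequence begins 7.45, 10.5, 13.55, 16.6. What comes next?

Differences: 10.5 - 7.45 = 3.05
This is an arithmetic sequence with common difference d = 3.05.
Next term = 16.6 + 3.05 = 19.65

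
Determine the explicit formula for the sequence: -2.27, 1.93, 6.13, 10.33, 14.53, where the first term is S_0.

Check differences: 1.93 - -2.27 = 4.2
6.13 - 1.93 = 4.2
Common difference d = 4.2.
First term a = -2.27.
Formula: S_i = -2.27 + 4.20*i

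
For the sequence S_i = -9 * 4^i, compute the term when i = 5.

S_5 = -9 * 4^5 = -9 * 1024 = -9216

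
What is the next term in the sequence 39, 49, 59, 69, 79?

Differences: 49 - 39 = 10
This is an arithmetic sequence with common difference d = 10.
Next term = 79 + 10 = 89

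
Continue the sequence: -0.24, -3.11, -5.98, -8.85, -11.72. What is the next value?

Differences: -3.11 - -0.24 = -2.87
This is an arithmetic sequence with common difference d = -2.87.
Next term = -11.72 + -2.87 = -14.59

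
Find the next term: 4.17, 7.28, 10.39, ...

Differences: 7.28 - 4.17 = 3.11
This is an arithmetic sequence with common difference d = 3.11.
Next term = 10.39 + 3.11 = 13.5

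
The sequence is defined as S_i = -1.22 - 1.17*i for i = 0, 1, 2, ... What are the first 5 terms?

This is an arithmetic sequence.
i=0: S_0 = -1.22 + -1.17*0 = -1.22
i=1: S_1 = -1.22 + -1.17*1 = -2.39
i=2: S_2 = -1.22 + -1.17*2 = -3.56
i=3: S_3 = -1.22 + -1.17*3 = -4.73
i=4: S_4 = -1.22 + -1.17*4 = -5.9
The first 5 terms are: [-1.22, -2.39, -3.56, -4.73, -5.9]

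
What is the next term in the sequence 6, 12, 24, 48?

Ratios: 12 / 6 = 2.0
This is a geometric sequence with common ratio r = 2.
Next term = 48 * 2 = 96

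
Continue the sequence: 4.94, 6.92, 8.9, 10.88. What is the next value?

Differences: 6.92 - 4.94 = 1.98
This is an arithmetic sequence with common difference d = 1.98.
Next term = 10.88 + 1.98 = 12.86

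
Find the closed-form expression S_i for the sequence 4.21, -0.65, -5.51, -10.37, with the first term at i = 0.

Check differences: -0.65 - 4.21 = -4.86
-5.51 - -0.65 = -4.86
Common difference d = -4.86.
First term a = 4.21.
Formula: S_i = 4.21 - 4.86*i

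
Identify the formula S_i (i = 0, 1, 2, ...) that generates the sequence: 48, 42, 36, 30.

Check differences: 42 - 48 = -6
36 - 42 = -6
Common difference d = -6.
First term a = 48.
Formula: S_i = 48 - 6*i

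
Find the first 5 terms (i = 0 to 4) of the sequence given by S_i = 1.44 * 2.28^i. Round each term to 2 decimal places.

This is a geometric sequence.
i=0: S_0 = 1.44 * 2.28^0 = 1.44
i=1: S_1 = 1.44 * 2.28^1 ≈ 3.28
i=2: S_2 = 1.44 * 2.28^2 ≈ 7.49
i=3: S_3 = 1.44 * 2.28^3 ≈ 17.07
i=4: S_4 = 1.44 * 2.28^4 ≈ 38.91
The first 5 terms are: [1.44, 3.28, 7.49, 17.07, 38.91]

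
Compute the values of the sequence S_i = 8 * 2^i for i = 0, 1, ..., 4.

This is a geometric sequence.
i=0: S_0 = 8 * 2^0 = 8
i=1: S_1 = 8 * 2^1 = 16
i=2: S_2 = 8 * 2^2 = 32
i=3: S_3 = 8 * 2^3 = 64
i=4: S_4 = 8 * 2^4 = 128
The first 5 terms are: [8, 16, 32, 64, 128]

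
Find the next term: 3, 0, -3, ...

Differences: 0 - 3 = -3
This is an arithmetic sequence with common difference d = -3.
Next term = -3 + -3 = -6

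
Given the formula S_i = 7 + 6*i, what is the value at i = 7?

S_7 = 7 + 6*7 = 7 + 42 = 49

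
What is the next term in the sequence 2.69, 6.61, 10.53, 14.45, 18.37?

Differences: 6.61 - 2.69 = 3.92
This is an arithmetic sequence with common difference d = 3.92.
Next term = 18.37 + 3.92 = 22.29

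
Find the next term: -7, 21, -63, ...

Ratios: 21 / -7 = -3.0
This is a geometric sequence with common ratio r = -3.
Next term = -63 * -3 = 189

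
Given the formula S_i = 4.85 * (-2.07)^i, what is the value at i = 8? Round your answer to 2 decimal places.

S_8 = 4.85 * (-2.07)^8 ≈ 4.85 * 337.1031 ≈ 1634.95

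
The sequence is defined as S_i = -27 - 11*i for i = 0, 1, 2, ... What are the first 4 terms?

This is an arithmetic sequence.
i=0: S_0 = -27 + -11*0 = -27
i=1: S_1 = -27 + -11*1 = -38
i=2: S_2 = -27 + -11*2 = -49
i=3: S_3 = -27 + -11*3 = -60
The first 4 terms are: [-27, -38, -49, -60]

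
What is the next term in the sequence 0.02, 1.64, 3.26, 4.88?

Differences: 1.64 - 0.02 = 1.62
This is an arithmetic sequence with common difference d = 1.62.
Next term = 4.88 + 1.62 = 6.5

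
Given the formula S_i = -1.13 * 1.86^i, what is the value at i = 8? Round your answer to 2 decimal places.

S_8 = -1.13 * 1.86^8 ≈ -1.13 * 143.2529 ≈ -161.88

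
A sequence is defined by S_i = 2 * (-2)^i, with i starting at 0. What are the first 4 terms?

This is a geometric sequence.
i=0: S_0 = 2 * (-2)^0 = 2
i=1: S_1 = 2 * (-2)^1 = -4
i=2: S_2 = 2 * (-2)^2 = 8
i=3: S_3 = 2 * (-2)^3 = -16
The first 4 terms are: [2, -4, 8, -16]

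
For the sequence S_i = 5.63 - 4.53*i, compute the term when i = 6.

S_6 = 5.63 + -4.53*6 = 5.63 + -27.18 = -21.55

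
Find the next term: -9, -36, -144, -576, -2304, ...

Ratios: -36 / -9 = 4.0
This is a geometric sequence with common ratio r = 4.
Next term = -2304 * 4 = -9216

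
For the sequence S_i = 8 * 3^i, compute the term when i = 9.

S_9 = 8 * 3^9 = 8 * 19683 = 157464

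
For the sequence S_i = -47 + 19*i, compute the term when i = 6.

S_6 = -47 + 19*6 = -47 + 114 = 67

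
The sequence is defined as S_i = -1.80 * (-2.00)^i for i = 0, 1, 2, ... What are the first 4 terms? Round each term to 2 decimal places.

This is a geometric sequence.
i=0: S_0 = -1.8 * (-2.0)^0 = -1.8
i=1: S_1 = -1.8 * (-2.0)^1 = 3.6
i=2: S_2 = -1.8 * (-2.0)^2 = -7.2
i=3: S_3 = -1.8 * (-2.0)^3 = 14.4
The first 4 terms are: [-1.8, 3.6, -7.2, 14.4]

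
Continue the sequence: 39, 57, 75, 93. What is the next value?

Differences: 57 - 39 = 18
This is an arithmetic sequence with common difference d = 18.
Next term = 93 + 18 = 111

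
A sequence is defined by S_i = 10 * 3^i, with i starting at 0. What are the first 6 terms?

This is a geometric sequence.
i=0: S_0 = 10 * 3^0 = 10
i=1: S_1 = 10 * 3^1 = 30
i=2: S_2 = 10 * 3^2 = 90
i=3: S_3 = 10 * 3^3 = 270
i=4: S_4 = 10 * 3^4 = 810
i=5: S_5 = 10 * 3^5 = 2430
The first 6 terms are: [10, 30, 90, 270, 810, 2430]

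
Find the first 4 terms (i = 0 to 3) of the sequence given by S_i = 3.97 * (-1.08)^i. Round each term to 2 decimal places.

This is a geometric sequence.
i=0: S_0 = 3.97 * (-1.08)^0 = 3.97
i=1: S_1 = 3.97 * (-1.08)^1 ≈ -4.29
i=2: S_2 = 3.97 * (-1.08)^2 ≈ 4.63
i=3: S_3 = 3.97 * (-1.08)^3 ≈ -5.0
The first 4 terms are: [3.97, -4.29, 4.63, -5.0]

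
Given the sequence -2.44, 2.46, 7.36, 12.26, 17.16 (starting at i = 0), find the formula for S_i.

Check differences: 2.46 - -2.44 = 4.9
7.36 - 2.46 = 4.9
Common difference d = 4.9.
First term a = -2.44.
Formula: S_i = -2.44 + 4.90*i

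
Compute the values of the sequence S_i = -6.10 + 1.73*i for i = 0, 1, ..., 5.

This is an arithmetic sequence.
i=0: S_0 = -6.1 + 1.73*0 = -6.1
i=1: S_1 = -6.1 + 1.73*1 = -4.37
i=2: S_2 = -6.1 + 1.73*2 = -2.64
i=3: S_3 = -6.1 + 1.73*3 = -0.91
i=4: S_4 = -6.1 + 1.73*4 = 0.82
i=5: S_5 = -6.1 + 1.73*5 = 2.55
The first 6 terms are: [-6.1, -4.37, -2.64, -0.91, 0.82, 2.55]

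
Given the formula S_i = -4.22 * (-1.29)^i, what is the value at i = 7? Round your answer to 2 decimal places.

S_7 = -4.22 * (-1.29)^7 ≈ -4.22 * -5.9447 ≈ 25.09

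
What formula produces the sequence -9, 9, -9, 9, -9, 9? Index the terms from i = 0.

Check ratios: 9 / -9 = -1.0
Common ratio r = -1.
First term a = -9.
Formula: S_i = -9 * (-1)^i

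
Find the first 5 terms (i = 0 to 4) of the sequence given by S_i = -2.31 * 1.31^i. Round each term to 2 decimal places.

This is a geometric sequence.
i=0: S_0 = -2.31 * 1.31^0 = -2.31
i=1: S_1 = -2.31 * 1.31^1 ≈ -3.03
i=2: S_2 = -2.31 * 1.31^2 ≈ -3.96
i=3: S_3 = -2.31 * 1.31^3 ≈ -5.19
i=4: S_4 = -2.31 * 1.31^4 ≈ -6.8
The first 5 terms are: [-2.31, -3.03, -3.96, -5.19, -6.8]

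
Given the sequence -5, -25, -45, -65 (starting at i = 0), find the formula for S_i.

Check differences: -25 - -5 = -20
-45 - -25 = -20
Common difference d = -20.
First term a = -5.
Formula: S_i = -5 - 20*i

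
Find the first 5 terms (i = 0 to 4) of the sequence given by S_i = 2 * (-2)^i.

This is a geometric sequence.
i=0: S_0 = 2 * (-2)^0 = 2
i=1: S_1 = 2 * (-2)^1 = -4
i=2: S_2 = 2 * (-2)^2 = 8
i=3: S_3 = 2 * (-2)^3 = -16
i=4: S_4 = 2 * (-2)^4 = 32
The first 5 terms are: [2, -4, 8, -16, 32]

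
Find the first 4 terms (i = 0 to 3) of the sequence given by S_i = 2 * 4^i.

This is a geometric sequence.
i=0: S_0 = 2 * 4^0 = 2
i=1: S_1 = 2 * 4^1 = 8
i=2: S_2 = 2 * 4^2 = 32
i=3: S_3 = 2 * 4^3 = 128
The first 4 terms are: [2, 8, 32, 128]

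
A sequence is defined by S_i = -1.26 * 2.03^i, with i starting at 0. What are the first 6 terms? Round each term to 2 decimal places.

This is a geometric sequence.
i=0: S_0 = -1.26 * 2.03^0 = -1.26
i=1: S_1 = -1.26 * 2.03^1 ≈ -2.56
i=2: S_2 = -1.26 * 2.03^2 ≈ -5.19
i=3: S_3 = -1.26 * 2.03^3 ≈ -10.54
i=4: S_4 = -1.26 * 2.03^4 ≈ -21.4
i=5: S_5 = -1.26 * 2.03^5 ≈ -43.44
The first 6 terms are: [-1.26, -2.56, -5.19, -10.54, -21.4, -43.44]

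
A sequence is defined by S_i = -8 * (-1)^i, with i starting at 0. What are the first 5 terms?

This is a geometric sequence.
i=0: S_0 = -8 * (-1)^0 = -8
i=1: S_1 = -8 * (-1)^1 = 8
i=2: S_2 = -8 * (-1)^2 = -8
i=3: S_3 = -8 * (-1)^3 = 8
i=4: S_4 = -8 * (-1)^4 = -8
The first 5 terms are: [-8, 8, -8, 8, -8]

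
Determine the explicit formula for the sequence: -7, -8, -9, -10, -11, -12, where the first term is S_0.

Check differences: -8 - -7 = -1
-9 - -8 = -1
Common difference d = -1.
First term a = -7.
Formula: S_i = -7 - 1*i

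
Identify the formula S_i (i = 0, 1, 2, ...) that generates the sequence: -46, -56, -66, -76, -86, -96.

Check differences: -56 - -46 = -10
-66 - -56 = -10
Common difference d = -10.
First term a = -46.
Formula: S_i = -46 - 10*i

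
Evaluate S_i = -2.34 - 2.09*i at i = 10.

S_10 = -2.34 + -2.09*10 = -2.34 + -20.9 = -23.24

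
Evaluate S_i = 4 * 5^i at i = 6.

S_6 = 4 * 5^6 = 4 * 15625 = 62500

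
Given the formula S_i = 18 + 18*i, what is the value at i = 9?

S_9 = 18 + 18*9 = 18 + 162 = 180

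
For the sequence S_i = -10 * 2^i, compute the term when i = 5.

S_5 = -10 * 2^5 = -10 * 32 = -320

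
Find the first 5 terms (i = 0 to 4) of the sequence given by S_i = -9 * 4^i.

This is a geometric sequence.
i=0: S_0 = -9 * 4^0 = -9
i=1: S_1 = -9 * 4^1 = -36
i=2: S_2 = -9 * 4^2 = -144
i=3: S_3 = -9 * 4^3 = -576
i=4: S_4 = -9 * 4^4 = -2304
The first 5 terms are: [-9, -36, -144, -576, -2304]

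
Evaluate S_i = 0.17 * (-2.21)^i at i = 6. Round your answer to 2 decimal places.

S_6 = 0.17 * (-2.21)^6 ≈ 0.17 * 116.5074 ≈ 19.81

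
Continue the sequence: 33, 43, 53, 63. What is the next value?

Differences: 43 - 33 = 10
This is an arithmetic sequence with common difference d = 10.
Next term = 63 + 10 = 73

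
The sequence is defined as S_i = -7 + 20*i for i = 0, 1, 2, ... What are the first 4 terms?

This is an arithmetic sequence.
i=0: S_0 = -7 + 20*0 = -7
i=1: S_1 = -7 + 20*1 = 13
i=2: S_2 = -7 + 20*2 = 33
i=3: S_3 = -7 + 20*3 = 53
The first 4 terms are: [-7, 13, 33, 53]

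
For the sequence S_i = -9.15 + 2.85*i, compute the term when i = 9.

S_9 = -9.15 + 2.85*9 = -9.15 + 25.65 = 16.5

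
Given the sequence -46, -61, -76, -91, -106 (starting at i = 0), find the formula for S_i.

Check differences: -61 - -46 = -15
-76 - -61 = -15
Common difference d = -15.
First term a = -46.
Formula: S_i = -46 - 15*i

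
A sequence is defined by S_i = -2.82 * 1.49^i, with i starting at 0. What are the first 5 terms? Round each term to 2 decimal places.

This is a geometric sequence.
i=0: S_0 = -2.82 * 1.49^0 = -2.82
i=1: S_1 = -2.82 * 1.49^1 ≈ -4.2
i=2: S_2 = -2.82 * 1.49^2 ≈ -6.26
i=3: S_3 = -2.82 * 1.49^3 ≈ -9.33
i=4: S_4 = -2.82 * 1.49^4 ≈ -13.9
The first 5 terms are: [-2.82, -4.2, -6.26, -9.33, -13.9]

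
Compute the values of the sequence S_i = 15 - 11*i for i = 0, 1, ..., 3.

This is an arithmetic sequence.
i=0: S_0 = 15 + -11*0 = 15
i=1: S_1 = 15 + -11*1 = 4
i=2: S_2 = 15 + -11*2 = -7
i=3: S_3 = 15 + -11*3 = -18
The first 4 terms are: [15, 4, -7, -18]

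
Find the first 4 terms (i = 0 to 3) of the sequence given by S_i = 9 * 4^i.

This is a geometric sequence.
i=0: S_0 = 9 * 4^0 = 9
i=1: S_1 = 9 * 4^1 = 36
i=2: S_2 = 9 * 4^2 = 144
i=3: S_3 = 9 * 4^3 = 576
The first 4 terms are: [9, 36, 144, 576]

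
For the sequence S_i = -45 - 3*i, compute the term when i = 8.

S_8 = -45 + -3*8 = -45 + -24 = -69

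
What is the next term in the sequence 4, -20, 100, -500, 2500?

Ratios: -20 / 4 = -5.0
This is a geometric sequence with common ratio r = -5.
Next term = 2500 * -5 = -12500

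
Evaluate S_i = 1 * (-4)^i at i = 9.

S_9 = 1 * (-4)^9 = 1 * -262144 = -262144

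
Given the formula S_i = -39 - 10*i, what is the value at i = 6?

S_6 = -39 + -10*6 = -39 + -60 = -99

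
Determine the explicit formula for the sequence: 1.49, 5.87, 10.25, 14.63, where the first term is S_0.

Check differences: 5.87 - 1.49 = 4.38
10.25 - 5.87 = 4.38
Common difference d = 4.38.
First term a = 1.49.
Formula: S_i = 1.49 + 4.38*i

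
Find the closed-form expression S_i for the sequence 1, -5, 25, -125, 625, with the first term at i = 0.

Check ratios: -5 / 1 = -5.0
Common ratio r = -5.
First term a = 1.
Formula: S_i = 1 * (-5)^i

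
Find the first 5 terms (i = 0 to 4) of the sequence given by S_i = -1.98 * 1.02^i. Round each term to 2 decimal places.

This is a geometric sequence.
i=0: S_0 = -1.98 * 1.02^0 = -1.98
i=1: S_1 = -1.98 * 1.02^1 ≈ -2.02
i=2: S_2 = -1.98 * 1.02^2 ≈ -2.06
i=3: S_3 = -1.98 * 1.02^3 ≈ -2.1
i=4: S_4 = -1.98 * 1.02^4 ≈ -2.14
The first 5 terms are: [-1.98, -2.02, -2.06, -2.1, -2.14]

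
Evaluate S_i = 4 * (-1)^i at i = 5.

S_5 = 4 * (-1)^5 = 4 * -1 = -4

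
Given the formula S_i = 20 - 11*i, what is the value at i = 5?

S_5 = 20 + -11*5 = 20 + -55 = -35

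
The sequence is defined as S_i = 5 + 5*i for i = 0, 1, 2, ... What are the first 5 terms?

This is an arithmetic sequence.
i=0: S_0 = 5 + 5*0 = 5
i=1: S_1 = 5 + 5*1 = 10
i=2: S_2 = 5 + 5*2 = 15
i=3: S_3 = 5 + 5*3 = 20
i=4: S_4 = 5 + 5*4 = 25
The first 5 terms are: [5, 10, 15, 20, 25]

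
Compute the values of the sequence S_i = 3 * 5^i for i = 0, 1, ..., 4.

This is a geometric sequence.
i=0: S_0 = 3 * 5^0 = 3
i=1: S_1 = 3 * 5^1 = 15
i=2: S_2 = 3 * 5^2 = 75
i=3: S_3 = 3 * 5^3 = 375
i=4: S_4 = 3 * 5^4 = 1875
The first 5 terms are: [3, 15, 75, 375, 1875]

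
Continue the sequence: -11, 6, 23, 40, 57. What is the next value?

Differences: 6 - -11 = 17
This is an arithmetic sequence with common difference d = 17.
Next term = 57 + 17 = 74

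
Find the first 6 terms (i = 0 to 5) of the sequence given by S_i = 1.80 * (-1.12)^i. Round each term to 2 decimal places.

This is a geometric sequence.
i=0: S_0 = 1.8 * (-1.12)^0 = 1.8
i=1: S_1 = 1.8 * (-1.12)^1 ≈ -2.02
i=2: S_2 = 1.8 * (-1.12)^2 ≈ 2.26
i=3: S_3 = 1.8 * (-1.12)^3 ≈ -2.53
i=4: S_4 = 1.8 * (-1.12)^4 ≈ 2.83
i=5: S_5 = 1.8 * (-1.12)^5 ≈ -3.17
The first 6 terms are: [1.8, -2.02, 2.26, -2.53, 2.83, -3.17]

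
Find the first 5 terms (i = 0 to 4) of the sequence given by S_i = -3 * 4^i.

This is a geometric sequence.
i=0: S_0 = -3 * 4^0 = -3
i=1: S_1 = -3 * 4^1 = -12
i=2: S_2 = -3 * 4^2 = -48
i=3: S_3 = -3 * 4^3 = -192
i=4: S_4 = -3 * 4^4 = -768
The first 5 terms are: [-3, -12, -48, -192, -768]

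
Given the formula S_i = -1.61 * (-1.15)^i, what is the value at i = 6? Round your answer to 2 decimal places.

S_6 = -1.61 * (-1.15)^6 ≈ -1.61 * 2.3131 ≈ -3.72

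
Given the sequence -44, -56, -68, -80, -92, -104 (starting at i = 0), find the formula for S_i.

Check differences: -56 - -44 = -12
-68 - -56 = -12
Common difference d = -12.
First term a = -44.
Formula: S_i = -44 - 12*i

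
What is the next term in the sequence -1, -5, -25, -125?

Ratios: -5 / -1 = 5.0
This is a geometric sequence with common ratio r = 5.
Next term = -125 * 5 = -625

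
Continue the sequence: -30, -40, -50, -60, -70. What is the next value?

Differences: -40 - -30 = -10
This is an arithmetic sequence with common difference d = -10.
Next term = -70 + -10 = -80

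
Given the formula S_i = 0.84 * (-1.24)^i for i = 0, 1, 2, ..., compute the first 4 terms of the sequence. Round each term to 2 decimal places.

This is a geometric sequence.
i=0: S_0 = 0.84 * (-1.24)^0 = 0.84
i=1: S_1 = 0.84 * (-1.24)^1 ≈ -1.04
i=2: S_2 = 0.84 * (-1.24)^2 ≈ 1.29
i=3: S_3 = 0.84 * (-1.24)^3 ≈ -1.6
The first 4 terms are: [0.84, -1.04, 1.29, -1.6]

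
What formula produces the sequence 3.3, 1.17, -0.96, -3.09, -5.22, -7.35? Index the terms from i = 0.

Check differences: 1.17 - 3.3 = -2.13
-0.96 - 1.17 = -2.13
Common difference d = -2.13.
First term a = 3.3.
Formula: S_i = 3.30 - 2.13*i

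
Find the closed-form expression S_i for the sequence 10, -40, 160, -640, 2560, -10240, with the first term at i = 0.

Check ratios: -40 / 10 = -4.0
Common ratio r = -4.
First term a = 10.
Formula: S_i = 10 * (-4)^i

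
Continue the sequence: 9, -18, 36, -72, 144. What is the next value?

Ratios: -18 / 9 = -2.0
This is a geometric sequence with common ratio r = -2.
Next term = 144 * -2 = -288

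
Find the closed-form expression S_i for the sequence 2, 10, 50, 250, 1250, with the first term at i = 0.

Check ratios: 10 / 2 = 5.0
Common ratio r = 5.
First term a = 2.
Formula: S_i = 2 * 5^i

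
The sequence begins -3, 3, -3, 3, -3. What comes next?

Ratios: 3 / -3 = -1.0
This is a geometric sequence with common ratio r = -1.
Next term = -3 * -1 = 3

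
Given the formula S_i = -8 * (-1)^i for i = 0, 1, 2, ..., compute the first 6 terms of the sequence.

This is a geometric sequence.
i=0: S_0 = -8 * (-1)^0 = -8
i=1: S_1 = -8 * (-1)^1 = 8
i=2: S_2 = -8 * (-1)^2 = -8
i=3: S_3 = -8 * (-1)^3 = 8
i=4: S_4 = -8 * (-1)^4 = -8
i=5: S_5 = -8 * (-1)^5 = 8
The first 6 terms are: [-8, 8, -8, 8, -8, 8]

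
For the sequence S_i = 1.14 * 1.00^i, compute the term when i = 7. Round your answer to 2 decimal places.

S_7 = 1.14 * 1.0^7 = 1.14 * 1 = 1.14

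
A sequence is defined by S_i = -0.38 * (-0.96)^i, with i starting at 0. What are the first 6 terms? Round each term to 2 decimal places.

This is a geometric sequence.
i=0: S_0 = -0.38 * (-0.96)^0 = -0.38
i=1: S_1 = -0.38 * (-0.96)^1 ≈ 0.36
i=2: S_2 = -0.38 * (-0.96)^2 ≈ -0.35
i=3: S_3 = -0.38 * (-0.96)^3 ≈ 0.34
i=4: S_4 = -0.38 * (-0.96)^4 ≈ -0.32
i=5: S_5 = -0.38 * (-0.96)^5 ≈ 0.31
The first 6 terms are: [-0.38, 0.36, -0.35, 0.34, -0.32, 0.31]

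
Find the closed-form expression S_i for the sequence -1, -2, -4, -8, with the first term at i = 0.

Check ratios: -2 / -1 = 2.0
Common ratio r = 2.
First term a = -1.
Formula: S_i = -1 * 2^i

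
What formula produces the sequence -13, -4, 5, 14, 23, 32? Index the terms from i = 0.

Check differences: -4 - -13 = 9
5 - -4 = 9
Common difference d = 9.
First term a = -13.
Formula: S_i = -13 + 9*i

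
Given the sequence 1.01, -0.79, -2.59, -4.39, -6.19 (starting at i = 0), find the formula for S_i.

Check differences: -0.79 - 1.01 = -1.8
-2.59 - -0.79 = -1.8
Common difference d = -1.8.
First term a = 1.01.
Formula: S_i = 1.01 - 1.80*i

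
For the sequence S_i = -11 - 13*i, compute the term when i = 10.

S_10 = -11 + -13*10 = -11 + -130 = -141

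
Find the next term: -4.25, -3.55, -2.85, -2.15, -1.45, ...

Differences: -3.55 - -4.25 = 0.7
This is an arithmetic sequence with common difference d = 0.7.
Next term = -1.45 + 0.7 = -0.75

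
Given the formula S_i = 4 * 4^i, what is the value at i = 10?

S_10 = 4 * 4^10 = 4 * 1048576 = 4194304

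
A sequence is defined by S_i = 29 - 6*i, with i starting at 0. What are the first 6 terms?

This is an arithmetic sequence.
i=0: S_0 = 29 + -6*0 = 29
i=1: S_1 = 29 + -6*1 = 23
i=2: S_2 = 29 + -6*2 = 17
i=3: S_3 = 29 + -6*3 = 11
i=4: S_4 = 29 + -6*4 = 5
i=5: S_5 = 29 + -6*5 = -1
The first 6 terms are: [29, 23, 17, 11, 5, -1]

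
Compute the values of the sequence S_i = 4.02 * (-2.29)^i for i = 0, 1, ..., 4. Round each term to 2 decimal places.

This is a geometric sequence.
i=0: S_0 = 4.02 * (-2.29)^0 = 4.02
i=1: S_1 = 4.02 * (-2.29)^1 ≈ -9.21
i=2: S_2 = 4.02 * (-2.29)^2 ≈ 21.08
i=3: S_3 = 4.02 * (-2.29)^3 ≈ -48.28
i=4: S_4 = 4.02 * (-2.29)^4 ≈ 110.55
The first 5 terms are: [4.02, -9.21, 21.08, -48.28, 110.55]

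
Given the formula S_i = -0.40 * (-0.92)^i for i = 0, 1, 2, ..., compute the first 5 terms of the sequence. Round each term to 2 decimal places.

This is a geometric sequence.
i=0: S_0 = -0.4 * (-0.92)^0 = -0.4
i=1: S_1 = -0.4 * (-0.92)^1 ≈ 0.37
i=2: S_2 = -0.4 * (-0.92)^2 ≈ -0.34
i=3: S_3 = -0.4 * (-0.92)^3 ≈ 0.31
i=4: S_4 = -0.4 * (-0.92)^4 ≈ -0.29
The first 5 terms are: [-0.4, 0.37, -0.34, 0.31, -0.29]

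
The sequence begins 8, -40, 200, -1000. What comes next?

Ratios: -40 / 8 = -5.0
This is a geometric sequence with common ratio r = -5.
Next term = -1000 * -5 = 5000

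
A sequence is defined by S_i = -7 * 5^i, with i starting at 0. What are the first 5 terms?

This is a geometric sequence.
i=0: S_0 = -7 * 5^0 = -7
i=1: S_1 = -7 * 5^1 = -35
i=2: S_2 = -7 * 5^2 = -175
i=3: S_3 = -7 * 5^3 = -875
i=4: S_4 = -7 * 5^4 = -4375
The first 5 terms are: [-7, -35, -175, -875, -4375]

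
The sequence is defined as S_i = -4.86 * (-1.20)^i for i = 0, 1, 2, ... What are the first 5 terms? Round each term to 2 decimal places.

This is a geometric sequence.
i=0: S_0 = -4.86 * (-1.2)^0 = -4.86
i=1: S_1 = -4.86 * (-1.2)^1 ≈ 5.83
i=2: S_2 = -4.86 * (-1.2)^2 ≈ -7.0
i=3: S_3 = -4.86 * (-1.2)^3 ≈ 8.4
i=4: S_4 = -4.86 * (-1.2)^4 ≈ -10.08
The first 5 terms are: [-4.86, 5.83, -7.0, 8.4, -10.08]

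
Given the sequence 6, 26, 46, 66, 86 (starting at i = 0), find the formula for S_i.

Check differences: 26 - 6 = 20
46 - 26 = 20
Common difference d = 20.
First term a = 6.
Formula: S_i = 6 + 20*i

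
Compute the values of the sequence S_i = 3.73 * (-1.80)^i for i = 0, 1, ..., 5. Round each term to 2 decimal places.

This is a geometric sequence.
i=0: S_0 = 3.73 * (-1.8)^0 = 3.73
i=1: S_1 = 3.73 * (-1.8)^1 ≈ -6.71
i=2: S_2 = 3.73 * (-1.8)^2 ≈ 12.09
i=3: S_3 = 3.73 * (-1.8)^3 ≈ -21.75
i=4: S_4 = 3.73 * (-1.8)^4 ≈ 39.16
i=5: S_5 = 3.73 * (-1.8)^5 ≈ -70.48
The first 6 terms are: [3.73, -6.71, 12.09, -21.75, 39.16, -70.48]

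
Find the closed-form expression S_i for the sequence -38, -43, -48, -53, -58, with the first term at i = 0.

Check differences: -43 - -38 = -5
-48 - -43 = -5
Common difference d = -5.
First term a = -38.
Formula: S_i = -38 - 5*i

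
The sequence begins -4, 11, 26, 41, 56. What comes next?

Differences: 11 - -4 = 15
This is an arithmetic sequence with common difference d = 15.
Next term = 56 + 15 = 71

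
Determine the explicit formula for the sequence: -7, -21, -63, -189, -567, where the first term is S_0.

Check ratios: -21 / -7 = 3.0
Common ratio r = 3.
First term a = -7.
Formula: S_i = -7 * 3^i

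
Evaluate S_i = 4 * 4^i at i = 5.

S_5 = 4 * 4^5 = 4 * 1024 = 4096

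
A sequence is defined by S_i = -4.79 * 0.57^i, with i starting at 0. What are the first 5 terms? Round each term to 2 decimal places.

This is a geometric sequence.
i=0: S_0 = -4.79 * 0.57^0 = -4.79
i=1: S_1 = -4.79 * 0.57^1 ≈ -2.73
i=2: S_2 = -4.79 * 0.57^2 ≈ -1.56
i=3: S_3 = -4.79 * 0.57^3 ≈ -0.89
i=4: S_4 = -4.79 * 0.57^4 ≈ -0.51
The first 5 terms are: [-4.79, -2.73, -1.56, -0.89, -0.51]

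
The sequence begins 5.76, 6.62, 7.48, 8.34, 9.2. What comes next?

Differences: 6.62 - 5.76 = 0.86
This is an arithmetic sequence with common difference d = 0.86.
Next term = 9.2 + 0.86 = 10.06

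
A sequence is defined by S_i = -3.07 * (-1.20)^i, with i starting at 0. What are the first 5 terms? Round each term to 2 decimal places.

This is a geometric sequence.
i=0: S_0 = -3.07 * (-1.2)^0 = -3.07
i=1: S_1 = -3.07 * (-1.2)^1 ≈ 3.68
i=2: S_2 = -3.07 * (-1.2)^2 ≈ -4.42
i=3: S_3 = -3.07 * (-1.2)^3 ≈ 5.3
i=4: S_4 = -3.07 * (-1.2)^4 ≈ -6.37
The first 5 terms are: [-3.07, 3.68, -4.42, 5.3, -6.37]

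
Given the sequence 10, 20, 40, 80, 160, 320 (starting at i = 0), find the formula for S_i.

Check ratios: 20 / 10 = 2.0
Common ratio r = 2.
First term a = 10.
Formula: S_i = 10 * 2^i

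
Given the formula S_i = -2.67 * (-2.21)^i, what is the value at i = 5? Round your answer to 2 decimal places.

S_5 = -2.67 * (-2.21)^5 ≈ -2.67 * -52.7183 ≈ 140.76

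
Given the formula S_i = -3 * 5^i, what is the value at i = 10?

S_10 = -3 * 5^10 = -3 * 9765625 = -29296875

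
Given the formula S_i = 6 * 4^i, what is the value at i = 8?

S_8 = 6 * 4^8 = 6 * 65536 = 393216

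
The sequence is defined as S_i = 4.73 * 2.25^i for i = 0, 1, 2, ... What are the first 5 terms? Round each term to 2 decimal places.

This is a geometric sequence.
i=0: S_0 = 4.73 * 2.25^0 = 4.73
i=1: S_1 = 4.73 * 2.25^1 ≈ 10.64
i=2: S_2 = 4.73 * 2.25^2 ≈ 23.95
i=3: S_3 = 4.73 * 2.25^3 ≈ 53.88
i=4: S_4 = 4.73 * 2.25^4 ≈ 121.22
The first 5 terms are: [4.73, 10.64, 23.95, 53.88, 121.22]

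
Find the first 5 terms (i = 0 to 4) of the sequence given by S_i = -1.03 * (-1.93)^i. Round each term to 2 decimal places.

This is a geometric sequence.
i=0: S_0 = -1.03 * (-1.93)^0 = -1.03
i=1: S_1 = -1.03 * (-1.93)^1 ≈ 1.99
i=2: S_2 = -1.03 * (-1.93)^2 ≈ -3.84
i=3: S_3 = -1.03 * (-1.93)^3 ≈ 7.4
i=4: S_4 = -1.03 * (-1.93)^4 ≈ -14.29
The first 5 terms are: [-1.03, 1.99, -3.84, 7.4, -14.29]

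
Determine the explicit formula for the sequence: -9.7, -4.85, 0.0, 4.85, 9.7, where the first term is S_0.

Check differences: -4.85 - -9.7 = 4.85
0.0 - -4.85 = 4.85
Common difference d = 4.85.
First term a = -9.7.
Formula: S_i = -9.70 + 4.85*i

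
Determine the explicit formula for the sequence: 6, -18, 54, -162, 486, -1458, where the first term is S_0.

Check ratios: -18 / 6 = -3.0
Common ratio r = -3.
First term a = 6.
Formula: S_i = 6 * (-3)^i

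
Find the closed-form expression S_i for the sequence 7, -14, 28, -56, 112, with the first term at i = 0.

Check ratios: -14 / 7 = -2.0
Common ratio r = -2.
First term a = 7.
Formula: S_i = 7 * (-2)^i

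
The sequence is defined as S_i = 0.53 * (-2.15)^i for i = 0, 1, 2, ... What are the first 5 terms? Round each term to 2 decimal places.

This is a geometric sequence.
i=0: S_0 = 0.53 * (-2.15)^0 = 0.53
i=1: S_1 = 0.53 * (-2.15)^1 ≈ -1.14
i=2: S_2 = 0.53 * (-2.15)^2 ≈ 2.45
i=3: S_3 = 0.53 * (-2.15)^3 ≈ -5.27
i=4: S_4 = 0.53 * (-2.15)^4 ≈ 11.32
The first 5 terms are: [0.53, -1.14, 2.45, -5.27, 11.32]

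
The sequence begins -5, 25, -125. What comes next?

Ratios: 25 / -5 = -5.0
This is a geometric sequence with common ratio r = -5.
Next term = -125 * -5 = 625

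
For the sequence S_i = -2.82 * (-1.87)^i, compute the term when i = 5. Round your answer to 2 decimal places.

S_5 = -2.82 * (-1.87)^5 ≈ -2.82 * -22.8669 ≈ 64.48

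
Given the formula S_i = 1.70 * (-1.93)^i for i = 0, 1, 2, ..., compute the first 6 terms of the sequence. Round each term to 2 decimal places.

This is a geometric sequence.
i=0: S_0 = 1.7 * (-1.93)^0 = 1.7
i=1: S_1 = 1.7 * (-1.93)^1 ≈ -3.28
i=2: S_2 = 1.7 * (-1.93)^2 ≈ 6.33
i=3: S_3 = 1.7 * (-1.93)^3 ≈ -12.22
i=4: S_4 = 1.7 * (-1.93)^4 ≈ 23.59
i=5: S_5 = 1.7 * (-1.93)^5 ≈ -45.52
The first 6 terms are: [1.7, -3.28, 6.33, -12.22, 23.59, -45.52]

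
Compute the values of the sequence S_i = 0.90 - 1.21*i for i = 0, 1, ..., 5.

This is an arithmetic sequence.
i=0: S_0 = 0.9 + -1.21*0 = 0.9
i=1: S_1 = 0.9 + -1.21*1 = -0.31
i=2: S_2 = 0.9 + -1.21*2 = -1.52
i=3: S_3 = 0.9 + -1.21*3 = -2.73
i=4: S_4 = 0.9 + -1.21*4 = -3.94
i=5: S_5 = 0.9 + -1.21*5 = -5.15
The first 6 terms are: [0.9, -0.31, -1.52, -2.73, -3.94, -5.15]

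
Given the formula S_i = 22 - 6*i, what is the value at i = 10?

S_10 = 22 + -6*10 = 22 + -60 = -38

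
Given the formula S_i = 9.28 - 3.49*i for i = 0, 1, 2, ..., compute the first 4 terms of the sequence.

This is an arithmetic sequence.
i=0: S_0 = 9.28 + -3.49*0 = 9.28
i=1: S_1 = 9.28 + -3.49*1 = 5.79
i=2: S_2 = 9.28 + -3.49*2 = 2.3
i=3: S_3 = 9.28 + -3.49*3 = -1.19
The first 4 terms are: [9.28, 5.79, 2.3, -1.19]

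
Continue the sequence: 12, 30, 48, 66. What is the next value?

Differences: 30 - 12 = 18
This is an arithmetic sequence with common difference d = 18.
Next term = 66 + 18 = 84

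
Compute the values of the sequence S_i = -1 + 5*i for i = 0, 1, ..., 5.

This is an arithmetic sequence.
i=0: S_0 = -1 + 5*0 = -1
i=1: S_1 = -1 + 5*1 = 4
i=2: S_2 = -1 + 5*2 = 9
i=3: S_3 = -1 + 5*3 = 14
i=4: S_4 = -1 + 5*4 = 19
i=5: S_5 = -1 + 5*5 = 24
The first 6 terms are: [-1, 4, 9, 14, 19, 24]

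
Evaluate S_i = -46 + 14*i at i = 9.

S_9 = -46 + 14*9 = -46 + 126 = 80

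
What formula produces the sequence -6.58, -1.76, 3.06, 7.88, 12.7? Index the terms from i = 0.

Check differences: -1.76 - -6.58 = 4.82
3.06 - -1.76 = 4.82
Common difference d = 4.82.
First term a = -6.58.
Formula: S_i = -6.58 + 4.82*i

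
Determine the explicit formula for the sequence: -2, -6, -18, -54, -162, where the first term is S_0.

Check ratios: -6 / -2 = 3.0
Common ratio r = 3.
First term a = -2.
Formula: S_i = -2 * 3^i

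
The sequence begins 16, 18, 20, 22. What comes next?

Differences: 18 - 16 = 2
This is an arithmetic sequence with common difference d = 2.
Next term = 22 + 2 = 24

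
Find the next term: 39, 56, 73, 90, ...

Differences: 56 - 39 = 17
This is an arithmetic sequence with common difference d = 17.
Next term = 90 + 17 = 107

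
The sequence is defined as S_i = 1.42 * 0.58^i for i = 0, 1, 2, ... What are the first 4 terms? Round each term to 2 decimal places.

This is a geometric sequence.
i=0: S_0 = 1.42 * 0.58^0 = 1.42
i=1: S_1 = 1.42 * 0.58^1 ≈ 0.82
i=2: S_2 = 1.42 * 0.58^2 ≈ 0.48
i=3: S_3 = 1.42 * 0.58^3 ≈ 0.28
The first 4 terms are: [1.42, 0.82, 0.48, 0.28]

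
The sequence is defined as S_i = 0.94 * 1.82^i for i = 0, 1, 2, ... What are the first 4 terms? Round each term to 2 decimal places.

This is a geometric sequence.
i=0: S_0 = 0.94 * 1.82^0 = 0.94
i=1: S_1 = 0.94 * 1.82^1 ≈ 1.71
i=2: S_2 = 0.94 * 1.82^2 ≈ 3.11
i=3: S_3 = 0.94 * 1.82^3 ≈ 5.67
The first 4 terms are: [0.94, 1.71, 3.11, 5.67]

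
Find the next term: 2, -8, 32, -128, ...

Ratios: -8 / 2 = -4.0
This is a geometric sequence with common ratio r = -4.
Next term = -128 * -4 = 512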